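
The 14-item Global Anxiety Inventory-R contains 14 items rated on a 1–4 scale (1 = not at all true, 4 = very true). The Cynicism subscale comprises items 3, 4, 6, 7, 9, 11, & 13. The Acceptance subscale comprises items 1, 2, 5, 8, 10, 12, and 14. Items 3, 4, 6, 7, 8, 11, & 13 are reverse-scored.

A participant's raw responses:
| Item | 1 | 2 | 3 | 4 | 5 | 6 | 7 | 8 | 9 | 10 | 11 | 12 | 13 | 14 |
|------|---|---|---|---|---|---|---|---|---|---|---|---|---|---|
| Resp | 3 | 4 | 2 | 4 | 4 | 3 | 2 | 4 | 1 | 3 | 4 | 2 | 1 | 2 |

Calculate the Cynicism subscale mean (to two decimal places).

Cynicism items: 3, 4, 6, 7, 9, 11, 13.
Of these, items 3, 4, 6, 7, 11, & 13 are reverse-scored; on a 1–4 scale, reversed = 5 − raw.
  item 3: 5 − 2 = 3
  item 4: 5 − 4 = 1
  item 6: 5 − 3 = 2
  item 7: 5 − 2 = 3
  item 9: 1
  item 11: 5 − 4 = 1
  item 13: 5 − 1 = 4
Sum = 3 + 1 + 2 + 3 + 1 + 1 + 4 = 15
Mean = 15 / 7 = 2.14

2.14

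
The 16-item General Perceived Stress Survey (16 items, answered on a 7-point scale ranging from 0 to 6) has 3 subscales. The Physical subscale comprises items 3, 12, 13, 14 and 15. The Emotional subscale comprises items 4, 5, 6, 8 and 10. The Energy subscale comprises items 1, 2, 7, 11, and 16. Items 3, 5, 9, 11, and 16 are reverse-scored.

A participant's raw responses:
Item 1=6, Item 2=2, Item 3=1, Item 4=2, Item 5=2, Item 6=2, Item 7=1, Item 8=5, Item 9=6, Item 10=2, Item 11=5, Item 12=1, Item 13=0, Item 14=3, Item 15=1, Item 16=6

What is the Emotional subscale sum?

15

Emotional items: 4, 5, 6, 8, 10.
Of these, item 5 is reverse-scored; on a 0–6 scale, reversed = 6 − raw.
  item 4: 2
  item 5: 6 − 2 = 4
  item 6: 2
  item 8: 5
  item 10: 2
Sum = 2 + 4 + 2 + 5 + 2 = 15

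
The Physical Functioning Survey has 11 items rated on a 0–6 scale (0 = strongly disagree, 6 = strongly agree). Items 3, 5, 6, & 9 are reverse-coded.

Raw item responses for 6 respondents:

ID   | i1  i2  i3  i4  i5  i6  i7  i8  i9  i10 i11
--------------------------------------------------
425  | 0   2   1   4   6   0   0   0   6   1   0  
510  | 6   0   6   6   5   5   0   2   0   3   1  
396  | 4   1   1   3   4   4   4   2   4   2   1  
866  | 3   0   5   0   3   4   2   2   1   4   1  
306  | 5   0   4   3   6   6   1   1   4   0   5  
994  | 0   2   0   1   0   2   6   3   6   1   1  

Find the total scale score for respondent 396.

Respondent 396 raw: 4, 1, 1, 3, 4, 4, 4, 2, 4, 2, 1.
Reverse-coded (reverse-coded value = 6 − response):
  item 1: 4
  item 2: 1
  item 3: 6 − 1 = 5
  item 4: 3
  item 5: 6 − 4 = 2
  item 6: 6 − 4 = 2
  item 7: 4
  item 8: 2
  item 9: 6 − 4 = 2
  item 10: 2
  item 11: 1
Sum = 4 + 1 + 5 + 3 + 2 + 2 + 4 + 2 + 2 + 2 + 1 = 28

28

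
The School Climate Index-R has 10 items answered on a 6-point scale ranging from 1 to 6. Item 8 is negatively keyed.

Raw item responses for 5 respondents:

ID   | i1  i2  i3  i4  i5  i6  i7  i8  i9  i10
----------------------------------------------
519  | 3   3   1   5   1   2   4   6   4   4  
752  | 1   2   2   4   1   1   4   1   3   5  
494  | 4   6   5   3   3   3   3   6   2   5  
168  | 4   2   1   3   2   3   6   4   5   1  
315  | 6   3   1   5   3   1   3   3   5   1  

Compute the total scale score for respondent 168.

30

Respondent 168 raw: 4, 2, 1, 3, 2, 3, 6, 4, 5, 1.
Reverse-coded (reversed = (1+6) − raw = 7 − raw):
  item 1: 4
  item 2: 2
  item 3: 1
  item 4: 3
  item 5: 2
  item 6: 3
  item 7: 6
  item 8: 7 − 4 = 3
  item 9: 5
  item 10: 1
Sum = 4 + 2 + 1 + 3 + 2 + 3 + 6 + 3 + 5 + 1 = 30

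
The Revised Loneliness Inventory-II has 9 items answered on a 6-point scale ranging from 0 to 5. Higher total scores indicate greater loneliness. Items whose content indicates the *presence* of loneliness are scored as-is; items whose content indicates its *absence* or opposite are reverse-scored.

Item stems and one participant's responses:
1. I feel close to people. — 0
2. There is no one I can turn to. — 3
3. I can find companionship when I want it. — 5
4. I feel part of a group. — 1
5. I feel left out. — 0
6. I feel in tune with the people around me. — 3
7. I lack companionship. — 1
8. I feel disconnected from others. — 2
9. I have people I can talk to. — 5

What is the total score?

Items 1, 3, 4, 6, 9 describe the absence/opposite of loneliness → reverse-score.
reverse-coded value = 5 − response.
  item 1: 5 − 0 = 5
  item 2: 3
  item 3: 5 − 5 = 0
  item 4: 5 − 1 = 4
  item 5: 0
  item 6: 5 − 3 = 2
  item 7: 1
  item 8: 2
  item 9: 5 − 5 = 0
Total = 5 + 3 + 0 + 4 + 0 + 2 + 1 + 2 + 0 = 17

17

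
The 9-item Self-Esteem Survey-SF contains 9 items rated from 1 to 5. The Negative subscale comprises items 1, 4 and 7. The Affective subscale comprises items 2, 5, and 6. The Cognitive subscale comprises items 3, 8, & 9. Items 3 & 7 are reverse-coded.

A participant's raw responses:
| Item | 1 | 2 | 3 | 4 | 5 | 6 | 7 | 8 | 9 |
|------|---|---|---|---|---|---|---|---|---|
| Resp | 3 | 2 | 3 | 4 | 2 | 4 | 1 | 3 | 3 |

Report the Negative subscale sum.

Negative items: 1, 4, 7.
Of these, item 7 is reverse-coded; on a 1–5 scale, reversed = 6 − raw.
  item 1: 3
  item 4: 4
  item 7: 6 − 1 = 5
Sum = 3 + 4 + 5 = 12

12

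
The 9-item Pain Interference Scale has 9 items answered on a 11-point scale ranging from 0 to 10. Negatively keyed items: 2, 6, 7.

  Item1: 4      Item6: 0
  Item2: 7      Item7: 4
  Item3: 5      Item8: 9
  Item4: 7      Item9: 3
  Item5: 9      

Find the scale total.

56

Negatively keyed items use 10 − raw:
  item 2: 10 − 7 = 3
  item 6: 10 − 0 = 10
  item 7: 10 − 4 = 6
Scored items: 4, 3, 5, 7, 9, 10, 6, 9, 3
Total = 4 + 3 + 5 + 7 + 9 + 10 + 6 + 9 + 3 = 56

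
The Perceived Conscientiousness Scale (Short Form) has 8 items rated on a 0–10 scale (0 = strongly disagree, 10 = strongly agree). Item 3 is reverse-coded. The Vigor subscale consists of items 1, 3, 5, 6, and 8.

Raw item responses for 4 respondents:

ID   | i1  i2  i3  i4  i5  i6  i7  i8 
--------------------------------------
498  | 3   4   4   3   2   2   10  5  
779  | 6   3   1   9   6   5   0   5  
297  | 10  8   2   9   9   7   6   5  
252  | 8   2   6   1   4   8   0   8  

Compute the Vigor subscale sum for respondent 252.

32

Respondent 252 raw: 8, 2, 6, 1, 4, 8, 0, 8.
Vigor items: 1, 3, 5, 6, 8.
Reverse-coded (reversed = (0+10) − raw = 10 − raw):
  item 1: 8
  item 3: 10 − 6 = 4
  item 5: 4
  item 6: 8
  item 8: 8
Sum = 8 + 4 + 4 + 8 + 8 = 32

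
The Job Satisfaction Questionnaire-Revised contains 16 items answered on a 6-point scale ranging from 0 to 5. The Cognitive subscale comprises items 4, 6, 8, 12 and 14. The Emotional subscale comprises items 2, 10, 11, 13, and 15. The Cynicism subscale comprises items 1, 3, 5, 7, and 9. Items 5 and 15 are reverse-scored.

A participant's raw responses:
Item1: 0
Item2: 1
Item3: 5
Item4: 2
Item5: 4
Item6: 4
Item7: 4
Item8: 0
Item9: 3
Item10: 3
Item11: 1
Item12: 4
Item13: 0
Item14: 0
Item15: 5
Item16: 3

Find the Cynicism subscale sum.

13

Cynicism items: 1, 3, 5, 7, 9.
Of these, item 5 is reverse-scored; reversed = (0+5) − raw = 5 − raw.
  item 1: 0
  item 3: 5
  item 5: 5 − 4 = 1
  item 7: 4
  item 9: 3
Sum = 0 + 5 + 1 + 4 + 3 = 13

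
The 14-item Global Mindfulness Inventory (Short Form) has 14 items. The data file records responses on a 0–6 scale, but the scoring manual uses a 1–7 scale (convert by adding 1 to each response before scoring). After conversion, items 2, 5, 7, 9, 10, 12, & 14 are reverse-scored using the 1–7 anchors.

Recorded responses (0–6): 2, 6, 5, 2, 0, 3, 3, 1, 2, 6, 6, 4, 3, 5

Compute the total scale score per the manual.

52

Convert to 1–7: 3, 7, 6, 3, 1, 4, 4, 2, 3, 7, 7, 5, 4, 6
Reverse-coded (reverse-coded value = 8 − response):
  item 2: 8 − 7 = 1
  item 5: 8 − 1 = 7
  item 7: 8 − 4 = 4
  item 9: 8 − 3 = 5
  item 10: 8 − 7 = 1
  item 12: 8 − 5 = 3
  item 14: 8 − 6 = 2
Scored: 3, 1, 6, 3, 7, 4, 4, 2, 5, 1, 7, 3, 4, 2
Total = 52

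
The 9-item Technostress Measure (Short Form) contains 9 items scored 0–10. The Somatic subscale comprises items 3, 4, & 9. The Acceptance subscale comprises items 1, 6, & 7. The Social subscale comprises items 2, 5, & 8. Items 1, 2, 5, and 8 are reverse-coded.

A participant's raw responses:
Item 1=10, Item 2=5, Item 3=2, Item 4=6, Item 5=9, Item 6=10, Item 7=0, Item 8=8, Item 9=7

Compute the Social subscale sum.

Social items: 2, 5, 8.
Of these, items 2, 5, & 8 are reverse-coded; reversed = (0+10) − raw = 10 − raw.
  item 2: 10 − 5 = 5
  item 5: 10 − 9 = 1
  item 8: 10 − 8 = 2
Sum = 5 + 1 + 2 = 8

8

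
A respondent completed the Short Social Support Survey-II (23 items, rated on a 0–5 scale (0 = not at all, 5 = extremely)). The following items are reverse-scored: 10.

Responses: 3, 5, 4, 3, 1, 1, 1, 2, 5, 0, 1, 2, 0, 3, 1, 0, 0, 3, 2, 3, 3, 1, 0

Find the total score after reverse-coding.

49

Raw sum = 44. Reverse-scored items: 10; their raw sum = 0.
Each reversal replaces raw with 5 − raw, changing the total by 5 − 2·raw per item.
Total = 44 + 1·5 − 2·0 = 44 + 5 − 0 = 49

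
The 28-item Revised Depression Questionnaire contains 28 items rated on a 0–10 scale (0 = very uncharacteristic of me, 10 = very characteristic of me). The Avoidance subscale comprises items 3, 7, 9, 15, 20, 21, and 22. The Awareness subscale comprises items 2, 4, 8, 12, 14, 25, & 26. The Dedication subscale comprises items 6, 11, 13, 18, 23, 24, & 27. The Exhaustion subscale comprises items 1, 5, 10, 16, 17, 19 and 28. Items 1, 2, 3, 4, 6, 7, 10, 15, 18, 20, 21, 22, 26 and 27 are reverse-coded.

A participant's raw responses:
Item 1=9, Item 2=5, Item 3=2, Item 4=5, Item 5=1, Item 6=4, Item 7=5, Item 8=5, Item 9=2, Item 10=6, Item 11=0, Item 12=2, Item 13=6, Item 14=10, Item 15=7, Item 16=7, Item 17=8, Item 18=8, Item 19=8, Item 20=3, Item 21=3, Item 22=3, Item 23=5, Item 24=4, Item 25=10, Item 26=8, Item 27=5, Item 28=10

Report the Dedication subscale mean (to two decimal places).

4.00

Dedication items: 6, 11, 13, 18, 23, 24, 27.
Of these, items 6, 18, & 27 are reverse-coded; reversed = (0+10) − raw = 10 − raw.
  item 6: 10 − 4 = 6
  item 11: 0
  item 13: 6
  item 18: 10 − 8 = 2
  item 23: 5
  item 24: 4
  item 27: 10 − 5 = 5
Sum = 6 + 0 + 6 + 2 + 5 + 4 + 5 = 28
Mean = 28 / 7 = 4.00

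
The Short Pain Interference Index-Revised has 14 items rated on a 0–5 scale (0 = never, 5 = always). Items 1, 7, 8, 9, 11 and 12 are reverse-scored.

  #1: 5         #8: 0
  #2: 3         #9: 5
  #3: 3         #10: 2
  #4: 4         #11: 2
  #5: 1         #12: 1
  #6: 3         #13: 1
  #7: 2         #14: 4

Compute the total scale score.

36

Reverse-coded items (on a 0–5 scale, reversed = 5 − raw):
  item 1: 5 − 5 = 0
  item 7: 5 − 2 = 3
  item 8: 5 − 0 = 5
  item 9: 5 − 5 = 0
  item 11: 5 − 2 = 3
  item 12: 5 − 1 = 4
Scored responses: 0, 3, 3, 4, 1, 3, 3, 5, 0, 2, 3, 4, 1, 4
Total = 0 + 3 + 3 + 4 + 1 + 3 + 3 + 5 + 0 + 2 + 3 + 4 + 1 + 4 = 36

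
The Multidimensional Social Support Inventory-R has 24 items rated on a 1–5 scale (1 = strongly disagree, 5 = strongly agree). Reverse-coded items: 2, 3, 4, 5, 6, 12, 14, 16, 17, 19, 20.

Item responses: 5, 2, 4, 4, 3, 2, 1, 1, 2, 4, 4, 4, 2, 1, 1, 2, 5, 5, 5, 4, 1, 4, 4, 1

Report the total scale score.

65

Reverse-coded items use 6 − raw:
  item 2: 6 − 2 = 4
  item 3: 6 − 4 = 2
  item 4: 6 − 4 = 2
  item 5: 6 − 3 = 3
  item 6: 6 − 2 = 4
  item 12: 6 − 4 = 2
  item 14: 6 − 1 = 5
  item 16: 6 − 2 = 4
  item 17: 6 − 5 = 1
  item 19: 6 − 5 = 1
  item 20: 6 − 4 = 2
Scored items: 5, 4, 2, 2, 3, 4, 1, 1, 2, 4, 4, 2, 2, 5, 1, 4, 1, 5, 1, 2, 1, 4, 4, 1
Total = 5 + 4 + 2 + 2 + 3 + 4 + 1 + 1 + 2 + 4 + 4 + 2 + 2 + 5 + 1 + 4 + 1 + 5 + 1 + 2 + 1 + 4 + 4 + 1 = 65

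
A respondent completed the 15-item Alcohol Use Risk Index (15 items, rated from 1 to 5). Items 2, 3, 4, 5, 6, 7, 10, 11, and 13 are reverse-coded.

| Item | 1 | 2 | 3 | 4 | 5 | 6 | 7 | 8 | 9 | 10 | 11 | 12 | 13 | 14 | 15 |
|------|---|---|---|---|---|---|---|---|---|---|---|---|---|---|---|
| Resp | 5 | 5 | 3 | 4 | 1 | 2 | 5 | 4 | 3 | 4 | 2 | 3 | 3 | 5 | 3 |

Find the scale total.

48

Apply reverse scoring (reverse-coded value = 6 − response):
  item 2: 6 − 5 = 1
  item 3: 6 − 3 = 3
  item 4: 6 − 4 = 2
  item 5: 6 − 1 = 5
  item 6: 6 − 2 = 4
  item 7: 6 − 5 = 1
  item 10: 6 − 4 = 2
  item 11: 6 − 2 = 4
  item 13: 6 − 3 = 3
Scored items: 5, 1, 3, 2, 5, 4, 1, 4, 3, 2, 4, 3, 3, 5, 3
Total = 5 + 1 + 3 + 2 + 5 + 4 + 1 + 4 + 3 + 2 + 4 + 3 + 3 + 5 + 3 = 48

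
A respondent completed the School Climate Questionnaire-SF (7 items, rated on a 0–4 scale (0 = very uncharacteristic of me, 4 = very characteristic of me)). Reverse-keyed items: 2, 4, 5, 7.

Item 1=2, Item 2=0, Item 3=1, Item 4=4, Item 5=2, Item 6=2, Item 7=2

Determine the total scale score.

Raw sum = 13. Reverse-keyed items: 2, 4, 5, 7; their raw sum = 8.
Each reversal replaces raw with 4 − raw, changing the total by 4 − 2·raw per item.
Total = 13 + 4·4 − 2·8 = 13 + 16 − 16 = 13

13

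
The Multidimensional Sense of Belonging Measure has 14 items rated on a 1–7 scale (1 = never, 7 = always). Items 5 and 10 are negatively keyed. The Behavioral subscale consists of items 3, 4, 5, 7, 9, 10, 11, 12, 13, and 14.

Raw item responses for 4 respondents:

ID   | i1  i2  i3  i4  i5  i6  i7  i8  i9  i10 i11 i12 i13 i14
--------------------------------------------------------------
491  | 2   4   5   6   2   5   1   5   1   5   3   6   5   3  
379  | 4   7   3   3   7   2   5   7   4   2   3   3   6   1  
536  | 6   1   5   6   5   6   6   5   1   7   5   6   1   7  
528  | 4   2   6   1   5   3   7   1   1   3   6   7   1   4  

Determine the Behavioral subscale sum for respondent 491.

Respondent 491 raw: 2, 4, 5, 6, 2, 5, 1, 5, 1, 5, 3, 6, 5, 3.
Behavioral items: 3, 4, 5, 7, 9, 10, 11, 12, 13, 14.
Reverse-coded (reverse-coded value = 8 − response):
  item 3: 5
  item 4: 6
  item 5: 8 − 2 = 6
  item 7: 1
  item 9: 1
  item 10: 8 − 5 = 3
  item 11: 3
  item 12: 6
  item 13: 5
  item 14: 3
Sum = 5 + 6 + 6 + 1 + 1 + 3 + 3 + 6 + 5 + 3 = 39

39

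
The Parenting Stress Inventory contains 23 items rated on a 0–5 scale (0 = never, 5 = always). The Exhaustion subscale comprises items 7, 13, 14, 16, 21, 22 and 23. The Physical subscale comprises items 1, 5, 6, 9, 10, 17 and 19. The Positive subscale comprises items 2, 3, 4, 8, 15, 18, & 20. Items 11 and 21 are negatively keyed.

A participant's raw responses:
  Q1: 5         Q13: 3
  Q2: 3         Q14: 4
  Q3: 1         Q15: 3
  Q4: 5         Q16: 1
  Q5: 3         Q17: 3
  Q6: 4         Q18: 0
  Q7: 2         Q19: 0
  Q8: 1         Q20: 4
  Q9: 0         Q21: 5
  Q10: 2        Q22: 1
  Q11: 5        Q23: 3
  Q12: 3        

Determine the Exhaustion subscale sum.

14

Exhaustion items: 7, 13, 14, 16, 21, 22, 23.
Of these, item 21 is negatively keyed; on a 0–5 scale, reversed = 5 − raw.
  item 7: 2
  item 13: 3
  item 14: 4
  item 16: 1
  item 21: 5 − 5 = 0
  item 22: 1
  item 23: 3
Sum = 2 + 3 + 4 + 1 + 0 + 1 + 3 = 14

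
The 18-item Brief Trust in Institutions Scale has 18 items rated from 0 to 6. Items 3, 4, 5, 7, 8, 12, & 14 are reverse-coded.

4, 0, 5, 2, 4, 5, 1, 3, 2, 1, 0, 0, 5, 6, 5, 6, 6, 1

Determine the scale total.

Reverse-coded items (on a 0–6 scale, reversed = 6 − raw):
  item 3: 6 − 5 = 1
  item 4: 6 − 2 = 4
  item 5: 6 − 4 = 2
  item 7: 6 − 1 = 5
  item 8: 6 − 3 = 3
  item 12: 6 − 0 = 6
  item 14: 6 − 6 = 0
After reverse-coding: 4, 0, 1, 4, 2, 5, 5, 3, 2, 1, 0, 6, 5, 0, 5, 6, 6, 1
Total = 4 + 0 + 1 + 4 + 2 + 5 + 5 + 3 + 2 + 1 + 0 + 6 + 5 + 0 + 5 + 6 + 6 + 1 = 56

56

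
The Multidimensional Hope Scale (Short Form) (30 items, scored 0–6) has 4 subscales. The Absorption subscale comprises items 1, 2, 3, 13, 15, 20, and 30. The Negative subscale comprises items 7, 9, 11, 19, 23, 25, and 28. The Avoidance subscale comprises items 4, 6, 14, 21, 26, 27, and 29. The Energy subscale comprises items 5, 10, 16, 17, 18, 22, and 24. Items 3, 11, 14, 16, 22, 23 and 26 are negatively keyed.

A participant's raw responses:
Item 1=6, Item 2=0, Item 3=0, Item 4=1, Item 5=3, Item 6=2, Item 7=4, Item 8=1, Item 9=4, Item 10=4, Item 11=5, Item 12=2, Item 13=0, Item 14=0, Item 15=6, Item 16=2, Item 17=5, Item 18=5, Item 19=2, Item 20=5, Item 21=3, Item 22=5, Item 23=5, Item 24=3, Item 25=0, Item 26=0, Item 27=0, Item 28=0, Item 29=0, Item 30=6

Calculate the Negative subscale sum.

Negative items: 7, 9, 11, 19, 23, 25, 28.
Of these, items 11 and 23 are negatively keyed; on a 0–6 scale, reversed = 6 − raw.
  item 7: 4
  item 9: 4
  item 11: 6 − 5 = 1
  item 19: 2
  item 23: 6 − 5 = 1
  item 25: 0
  item 28: 0
Sum = 4 + 4 + 1 + 2 + 1 + 0 + 0 = 12

12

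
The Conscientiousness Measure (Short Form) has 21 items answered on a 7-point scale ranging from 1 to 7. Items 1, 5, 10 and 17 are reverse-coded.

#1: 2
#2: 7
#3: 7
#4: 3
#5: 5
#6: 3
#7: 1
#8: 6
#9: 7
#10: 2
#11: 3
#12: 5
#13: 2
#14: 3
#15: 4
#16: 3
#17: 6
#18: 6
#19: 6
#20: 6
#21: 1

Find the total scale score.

Reversing items 1, 5, 10, and 17 with 8 − raw:
Total = (8−2) + 7 + 7 + 3 + (8−5) + 3 + 1 + 6 + 7 + (8−2) + 3 + 5 + 2 + 3 + 4 + 3 + (8−6) + 6 + 6 + 6 + 1
      = 6 + 7 + 7 + 3 + 3 + 3 + 1 + 6 + 7 + 6 + 3 + 5 + 2 + 3 + 4 + 3 + 2 + 6 + 6 + 6 + 1 = 90

90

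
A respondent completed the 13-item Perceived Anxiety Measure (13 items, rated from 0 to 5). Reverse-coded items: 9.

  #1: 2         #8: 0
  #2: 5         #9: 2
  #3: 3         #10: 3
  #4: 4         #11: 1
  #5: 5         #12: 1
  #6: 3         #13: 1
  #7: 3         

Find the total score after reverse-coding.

34

Reversing item 9 with 5 − raw:
Total = 2 + 5 + 3 + 4 + 5 + 3 + 3 + 0 + (5−2) + 3 + 1 + 1 + 1
      = 2 + 5 + 3 + 4 + 5 + 3 + 3 + 0 + 3 + 3 + 1 + 1 + 1 = 34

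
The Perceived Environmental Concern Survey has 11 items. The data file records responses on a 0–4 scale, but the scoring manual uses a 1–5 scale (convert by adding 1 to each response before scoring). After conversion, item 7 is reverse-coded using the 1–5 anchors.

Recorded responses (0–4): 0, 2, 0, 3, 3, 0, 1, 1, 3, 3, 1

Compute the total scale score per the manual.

30

Convert to 1–5: 1, 3, 1, 4, 4, 1, 2, 2, 4, 4, 2
Reverse-coded (reverse-coded value = 6 − response):
  item 7: 6 − 2 = 4
Scored: 1, 3, 1, 4, 4, 1, 4, 2, 4, 4, 2
Total = 30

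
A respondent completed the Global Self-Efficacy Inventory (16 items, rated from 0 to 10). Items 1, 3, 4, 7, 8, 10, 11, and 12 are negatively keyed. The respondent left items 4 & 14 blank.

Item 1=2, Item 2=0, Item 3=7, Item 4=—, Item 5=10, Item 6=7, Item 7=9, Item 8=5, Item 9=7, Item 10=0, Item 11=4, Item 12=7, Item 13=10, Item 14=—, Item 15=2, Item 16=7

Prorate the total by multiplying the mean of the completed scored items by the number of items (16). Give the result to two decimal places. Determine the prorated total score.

Reverse-coded (reverse-coded value = 10 − response):
  item 1: 10 − 2 = 8
  item 3: 10 − 7 = 3
  item 7: 10 − 9 = 1
  item 8: 10 − 5 = 5
  item 10: 10 − 0 = 10
  item 11: 10 − 4 = 6
  item 12: 10 − 7 = 3
Completed scored items (14 of 16): 8, 0, 3, 10, 7, 1, 5, 7, 10, 6, 3, 10, 2, 7; sum = 79.
Person mean = 79 / 14 ≈ 5.6429
Prorated total = (79 / 14) × 16 = 90.29 (to 2 dp)

90.29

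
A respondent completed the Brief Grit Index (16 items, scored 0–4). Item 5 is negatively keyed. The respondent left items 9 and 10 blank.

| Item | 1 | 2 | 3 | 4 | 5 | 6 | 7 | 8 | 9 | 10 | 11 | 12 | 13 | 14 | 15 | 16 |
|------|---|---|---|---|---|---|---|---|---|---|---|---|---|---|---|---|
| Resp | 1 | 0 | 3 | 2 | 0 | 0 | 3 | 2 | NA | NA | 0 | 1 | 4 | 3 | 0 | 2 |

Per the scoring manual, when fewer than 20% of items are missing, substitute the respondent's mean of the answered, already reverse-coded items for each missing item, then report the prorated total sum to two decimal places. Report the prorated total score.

Reverse-coded (reverse-coded value = 4 − response):
  item 5: 4 − 0 = 4
Completed scored items (14 of 16): 1, 0, 3, 2, 4, 0, 3, 2, 0, 1, 4, 3, 0, 2; sum = 25.
Person mean = 25 / 14 ≈ 1.7857
Prorated total = (25 / 14) × 16 = 28.57 (to 2 dp)

28.57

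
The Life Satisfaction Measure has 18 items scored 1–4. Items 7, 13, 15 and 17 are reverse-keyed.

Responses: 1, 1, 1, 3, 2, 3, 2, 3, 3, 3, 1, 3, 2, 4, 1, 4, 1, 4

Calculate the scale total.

Reversing items 7, 13, 15, and 17 with 5 − raw:
Total = 1 + 1 + 1 + 3 + 2 + 3 + (5−2) + 3 + 3 + 3 + 1 + 3 + (5−2) + 4 + (5−1) + 4 + (5−1) + 4
      = 1 + 1 + 1 + 3 + 2 + 3 + 3 + 3 + 3 + 3 + 1 + 3 + 3 + 4 + 4 + 4 + 4 + 4 = 50

50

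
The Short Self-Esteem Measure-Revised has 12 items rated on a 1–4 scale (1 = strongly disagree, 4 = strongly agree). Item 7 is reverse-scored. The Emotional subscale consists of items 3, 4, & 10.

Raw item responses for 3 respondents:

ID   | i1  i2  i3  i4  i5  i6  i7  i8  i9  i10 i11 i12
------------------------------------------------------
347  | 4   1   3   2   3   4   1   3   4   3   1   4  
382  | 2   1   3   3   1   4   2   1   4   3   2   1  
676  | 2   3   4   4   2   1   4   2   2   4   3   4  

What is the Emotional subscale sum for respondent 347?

Respondent 347 raw: 4, 1, 3, 2, 3, 4, 1, 3, 4, 3, 1, 4.
Emotional items: 3, 4, 10.
Reverse-coded (reversed = (1+4) − raw = 5 − raw):
  item 3: 3
  item 4: 2
  item 10: 3
Sum = 3 + 2 + 3 = 8

8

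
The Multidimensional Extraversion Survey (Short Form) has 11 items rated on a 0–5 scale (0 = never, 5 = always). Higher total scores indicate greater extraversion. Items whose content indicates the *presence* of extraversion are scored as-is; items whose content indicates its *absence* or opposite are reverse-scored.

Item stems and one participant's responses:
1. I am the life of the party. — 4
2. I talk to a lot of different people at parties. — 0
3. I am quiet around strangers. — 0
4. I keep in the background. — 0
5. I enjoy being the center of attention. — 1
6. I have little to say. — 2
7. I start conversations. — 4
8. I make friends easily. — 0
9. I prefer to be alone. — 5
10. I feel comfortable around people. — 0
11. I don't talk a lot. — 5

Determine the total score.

22

Items 3, 4, 6, 9, 11 describe the absence/opposite of extraversion → reverse-score.
on a 0–5 scale, reversed = 5 − raw.
  item 1: 4
  item 2: 0
  item 3: 5 − 0 = 5
  item 4: 5 − 0 = 5
  item 5: 1
  item 6: 5 − 2 = 3
  item 7: 4
  item 8: 0
  item 9: 5 − 5 = 0
  item 10: 0
  item 11: 5 − 5 = 0
Total = 4 + 0 + 5 + 5 + 1 + 3 + 4 + 0 + 0 + 0 + 0 = 22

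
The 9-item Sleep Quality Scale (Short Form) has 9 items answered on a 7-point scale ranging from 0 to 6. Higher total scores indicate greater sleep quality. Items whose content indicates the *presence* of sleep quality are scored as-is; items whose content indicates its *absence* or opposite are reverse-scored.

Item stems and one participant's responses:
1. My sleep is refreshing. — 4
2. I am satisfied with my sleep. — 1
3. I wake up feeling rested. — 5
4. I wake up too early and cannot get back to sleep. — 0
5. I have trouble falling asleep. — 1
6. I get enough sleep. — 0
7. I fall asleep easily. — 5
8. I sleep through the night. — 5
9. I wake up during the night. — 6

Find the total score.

Items 4, 5, 9 describe the absence/opposite of sleep quality → reverse-score.
on a 0–6 scale, reversed = 6 − raw.
  item 1: 4
  item 2: 1
  item 3: 5
  item 4: 6 − 0 = 6
  item 5: 6 − 1 = 5
  item 6: 0
  item 7: 5
  item 8: 5
  item 9: 6 − 6 = 0
Total = 4 + 1 + 5 + 6 + 5 + 0 + 5 + 5 + 0 = 31

31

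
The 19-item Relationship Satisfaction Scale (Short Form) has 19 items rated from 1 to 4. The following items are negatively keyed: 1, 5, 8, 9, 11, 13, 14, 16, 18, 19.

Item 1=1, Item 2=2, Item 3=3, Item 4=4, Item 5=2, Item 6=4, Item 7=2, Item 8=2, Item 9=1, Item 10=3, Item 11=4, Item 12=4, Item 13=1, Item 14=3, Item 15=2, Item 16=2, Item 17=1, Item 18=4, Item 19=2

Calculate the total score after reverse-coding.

53

Reverse-coded items (reversed = (1+4) − raw = 5 − raw):
  item 1: 5 − 1 = 4
  item 5: 5 − 2 = 3
  item 8: 5 − 2 = 3
  item 9: 5 − 1 = 4
  item 11: 5 − 4 = 1
  item 13: 5 − 1 = 4
  item 14: 5 − 3 = 2
  item 16: 5 − 2 = 3
  item 18: 5 − 4 = 1
  item 19: 5 − 2 = 3
After reverse-coding: 4, 2, 3, 4, 3, 4, 2, 3, 4, 3, 1, 4, 4, 2, 2, 3, 1, 1, 3
Total = 4 + 2 + 3 + 4 + 3 + 4 + 2 + 3 + 4 + 3 + 1 + 4 + 4 + 2 + 2 + 3 + 1 + 1 + 3 = 53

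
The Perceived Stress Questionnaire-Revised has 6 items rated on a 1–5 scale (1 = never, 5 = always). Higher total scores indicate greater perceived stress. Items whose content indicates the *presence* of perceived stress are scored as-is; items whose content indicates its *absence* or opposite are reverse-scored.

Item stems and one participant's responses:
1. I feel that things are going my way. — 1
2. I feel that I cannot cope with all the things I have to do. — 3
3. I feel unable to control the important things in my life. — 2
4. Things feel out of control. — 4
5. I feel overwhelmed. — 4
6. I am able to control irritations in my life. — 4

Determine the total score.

Items 1, 6 describe the absence/opposite of perceived stress → reverse-score.
reverse-coded value = 6 − response.
  item 1: 6 − 1 = 5
  item 2: 3
  item 3: 2
  item 4: 4
  item 5: 4
  item 6: 6 − 4 = 2
Total = 5 + 3 + 2 + 4 + 4 + 2 = 20

20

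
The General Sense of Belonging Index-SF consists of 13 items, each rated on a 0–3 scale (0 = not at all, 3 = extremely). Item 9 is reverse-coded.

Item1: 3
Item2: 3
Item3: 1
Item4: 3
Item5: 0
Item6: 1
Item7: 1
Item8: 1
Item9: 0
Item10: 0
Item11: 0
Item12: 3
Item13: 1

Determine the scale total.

Reversing item 9 with 3 − raw:
Total = 3 + 3 + 1 + 3 + 0 + 1 + 1 + 1 + (3−0) + 0 + 0 + 3 + 1
      = 3 + 3 + 1 + 3 + 0 + 1 + 1 + 1 + 3 + 0 + 0 + 3 + 1 = 20

20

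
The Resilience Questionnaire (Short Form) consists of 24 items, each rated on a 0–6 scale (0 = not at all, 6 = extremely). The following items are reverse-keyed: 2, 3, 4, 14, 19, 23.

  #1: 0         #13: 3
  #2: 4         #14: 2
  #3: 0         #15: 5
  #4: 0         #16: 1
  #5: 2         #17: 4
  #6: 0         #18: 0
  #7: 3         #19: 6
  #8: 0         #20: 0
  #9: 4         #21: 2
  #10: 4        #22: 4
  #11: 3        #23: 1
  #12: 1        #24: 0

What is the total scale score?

Apply reverse scoring (reverse-coded value = 6 − response):
  item 2: 6 − 4 = 2
  item 3: 6 − 0 = 6
  item 4: 6 − 0 = 6
  item 14: 6 − 2 = 4
  item 19: 6 − 6 = 0
  item 23: 6 − 1 = 5
Scored responses: 0, 2, 6, 6, 2, 0, 3, 0, 4, 4, 3, 1, 3, 4, 5, 1, 4, 0, 0, 0, 2, 4, 5, 0
Total = 0 + 2 + 6 + 6 + 2 + 0 + 3 + 0 + 4 + 4 + 3 + 1 + 3 + 4 + 5 + 1 + 4 + 0 + 0 + 0 + 2 + 4 + 5 + 0 = 59

59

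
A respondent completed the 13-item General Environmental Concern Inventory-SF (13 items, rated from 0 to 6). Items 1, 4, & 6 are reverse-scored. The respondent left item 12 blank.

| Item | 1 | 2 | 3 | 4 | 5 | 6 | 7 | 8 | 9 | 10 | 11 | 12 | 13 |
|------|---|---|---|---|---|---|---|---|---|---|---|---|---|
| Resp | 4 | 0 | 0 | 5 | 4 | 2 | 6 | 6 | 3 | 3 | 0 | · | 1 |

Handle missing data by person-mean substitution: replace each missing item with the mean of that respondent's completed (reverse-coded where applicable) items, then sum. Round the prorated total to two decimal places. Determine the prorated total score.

Reverse-coded (on a 0–6 scale, reversed = 6 − raw):
  item 1: 6 − 4 = 2
  item 4: 6 − 5 = 1
  item 6: 6 − 2 = 4
Completed scored items (12 of 13): 2, 0, 0, 1, 4, 4, 6, 6, 3, 3, 0, 1; sum = 30.
Person mean = 30 / 12 ≈ 2.5000
Prorated total = (30 / 12) × 13 = 32.50 (to 2 dp)

32.50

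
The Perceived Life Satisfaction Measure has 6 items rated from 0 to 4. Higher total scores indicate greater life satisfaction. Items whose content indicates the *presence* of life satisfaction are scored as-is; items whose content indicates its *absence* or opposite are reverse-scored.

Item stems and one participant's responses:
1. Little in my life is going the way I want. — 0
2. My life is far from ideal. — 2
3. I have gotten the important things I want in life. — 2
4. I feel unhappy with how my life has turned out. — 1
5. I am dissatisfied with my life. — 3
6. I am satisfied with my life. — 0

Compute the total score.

12

Items 1, 2, 4, 5 describe the absence/opposite of life satisfaction → reverse-score.
reverse-coded value = 4 − response.
  item 1: 4 − 0 = 4
  item 2: 4 − 2 = 2
  item 3: 2
  item 4: 4 − 1 = 3
  item 5: 4 − 3 = 1
  item 6: 0
Total = 4 + 2 + 2 + 3 + 1 + 0 = 12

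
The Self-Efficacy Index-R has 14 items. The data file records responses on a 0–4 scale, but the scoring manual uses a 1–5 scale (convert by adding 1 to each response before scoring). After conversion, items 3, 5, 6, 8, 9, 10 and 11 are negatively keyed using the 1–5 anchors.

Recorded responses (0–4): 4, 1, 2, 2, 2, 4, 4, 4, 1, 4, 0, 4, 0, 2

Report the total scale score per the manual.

Convert to 1–5: 5, 2, 3, 3, 3, 5, 5, 5, 2, 5, 1, 5, 1, 3
Reverse-coded (on a 1–5 scale, reversed = 6 − raw):
  item 3: 6 − 3 = 3
  item 5: 6 − 3 = 3
  item 6: 6 − 5 = 1
  item 8: 6 − 5 = 1
  item 9: 6 − 2 = 4
  item 10: 6 − 5 = 1
  item 11: 6 − 1 = 5
Scored: 5, 2, 3, 3, 3, 1, 5, 1, 4, 1, 5, 5, 1, 3
Total = 42

42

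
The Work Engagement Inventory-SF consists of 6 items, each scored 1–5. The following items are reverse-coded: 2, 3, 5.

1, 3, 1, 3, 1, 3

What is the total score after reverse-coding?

Reversing items 2, 3, & 5 with 6 − raw:
Total = 1 + (6−3) + (6−1) + 3 + (6−1) + 3
      = 1 + 3 + 5 + 3 + 5 + 3 = 20

20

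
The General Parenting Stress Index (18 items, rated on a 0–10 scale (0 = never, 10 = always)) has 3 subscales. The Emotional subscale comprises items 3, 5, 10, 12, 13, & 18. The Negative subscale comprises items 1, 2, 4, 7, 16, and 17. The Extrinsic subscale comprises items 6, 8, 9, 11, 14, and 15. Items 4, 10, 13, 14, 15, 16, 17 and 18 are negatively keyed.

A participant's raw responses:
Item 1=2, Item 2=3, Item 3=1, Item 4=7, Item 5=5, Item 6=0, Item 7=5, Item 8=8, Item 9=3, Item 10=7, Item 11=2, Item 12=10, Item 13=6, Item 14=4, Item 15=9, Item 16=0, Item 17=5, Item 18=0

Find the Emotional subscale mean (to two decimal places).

5.50

Emotional items: 3, 5, 10, 12, 13, 18.
Of these, items 10, 13, and 18 are negatively keyed; on a 0–10 scale, reversed = 10 − raw.
  item 3: 1
  item 5: 5
  item 10: 10 − 7 = 3
  item 12: 10
  item 13: 10 − 6 = 4
  item 18: 10 − 0 = 10
Sum = 1 + 5 + 3 + 10 + 4 + 10 = 33
Mean = 33 / 6 = 5.50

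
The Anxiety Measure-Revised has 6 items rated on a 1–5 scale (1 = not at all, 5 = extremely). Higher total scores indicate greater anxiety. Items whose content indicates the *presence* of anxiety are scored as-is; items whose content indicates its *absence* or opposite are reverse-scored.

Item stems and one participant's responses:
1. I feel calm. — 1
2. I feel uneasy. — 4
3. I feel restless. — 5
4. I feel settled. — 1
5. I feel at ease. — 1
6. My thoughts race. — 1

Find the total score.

25

Items 1, 4, 5 describe the absence/opposite of anxiety → reverse-score.
reversed = (1+5) − raw = 6 − raw.
  item 1: 6 − 1 = 5
  item 2: 4
  item 3: 5
  item 4: 6 − 1 = 5
  item 5: 6 − 1 = 5
  item 6: 1
Total = 5 + 4 + 5 + 5 + 5 + 1 = 25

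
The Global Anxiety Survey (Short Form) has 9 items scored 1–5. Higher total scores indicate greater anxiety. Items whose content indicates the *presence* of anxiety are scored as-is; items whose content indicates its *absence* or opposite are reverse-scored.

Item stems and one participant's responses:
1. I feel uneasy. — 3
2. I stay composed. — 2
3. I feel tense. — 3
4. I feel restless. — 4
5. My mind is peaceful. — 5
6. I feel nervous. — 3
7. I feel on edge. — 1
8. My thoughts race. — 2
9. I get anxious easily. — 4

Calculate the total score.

25

Items 2, 5 describe the absence/opposite of anxiety → reverse-score.
reverse-coded value = 6 − response.
  item 1: 3
  item 2: 6 − 2 = 4
  item 3: 3
  item 4: 4
  item 5: 6 − 5 = 1
  item 6: 3
  item 7: 1
  item 8: 2
  item 9: 4
Total = 3 + 4 + 3 + 4 + 1 + 3 + 1 + 2 + 4 = 25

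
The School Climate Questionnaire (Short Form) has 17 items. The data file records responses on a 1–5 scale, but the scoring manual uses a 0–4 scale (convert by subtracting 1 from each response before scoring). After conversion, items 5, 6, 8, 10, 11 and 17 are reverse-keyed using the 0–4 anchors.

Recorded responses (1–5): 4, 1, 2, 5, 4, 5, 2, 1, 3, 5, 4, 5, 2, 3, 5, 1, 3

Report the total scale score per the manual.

Convert to 0–4: 3, 0, 1, 4, 3, 4, 1, 0, 2, 4, 3, 4, 1, 2, 4, 0, 2
Reverse-coded (on a 0–4 scale, reversed = 4 − raw):
  item 5: 4 − 3 = 1
  item 6: 4 − 4 = 0
  item 8: 4 − 0 = 4
  item 10: 4 − 4 = 0
  item 11: 4 − 3 = 1
  item 17: 4 − 2 = 2
Scored: 3, 0, 1, 4, 1, 0, 1, 4, 2, 0, 1, 4, 1, 2, 4, 0, 2
Total = 30

30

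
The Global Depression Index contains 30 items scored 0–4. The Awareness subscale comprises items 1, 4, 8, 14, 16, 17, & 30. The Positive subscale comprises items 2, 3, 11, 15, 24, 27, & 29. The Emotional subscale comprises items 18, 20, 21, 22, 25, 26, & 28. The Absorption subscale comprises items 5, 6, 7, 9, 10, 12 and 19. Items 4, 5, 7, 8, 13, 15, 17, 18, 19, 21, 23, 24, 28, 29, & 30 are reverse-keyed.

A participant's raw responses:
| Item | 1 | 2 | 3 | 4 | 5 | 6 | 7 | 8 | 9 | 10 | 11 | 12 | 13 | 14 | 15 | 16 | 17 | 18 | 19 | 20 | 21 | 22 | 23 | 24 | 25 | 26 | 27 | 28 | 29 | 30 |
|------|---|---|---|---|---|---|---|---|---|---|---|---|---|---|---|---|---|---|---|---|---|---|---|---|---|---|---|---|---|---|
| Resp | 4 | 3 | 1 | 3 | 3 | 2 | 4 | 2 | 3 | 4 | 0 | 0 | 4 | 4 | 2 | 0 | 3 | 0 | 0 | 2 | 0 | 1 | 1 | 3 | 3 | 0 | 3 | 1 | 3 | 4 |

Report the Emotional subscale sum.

Emotional items: 18, 20, 21, 22, 25, 26, 28.
Of these, items 18, 21, & 28 are reverse-keyed; on a 0–4 scale, reversed = 4 − raw.
  item 18: 4 − 0 = 4
  item 20: 2
  item 21: 4 − 0 = 4
  item 22: 1
  item 25: 3
  item 26: 0
  item 28: 4 − 1 = 3
Sum = 4 + 2 + 4 + 1 + 3 + 0 + 3 = 17

17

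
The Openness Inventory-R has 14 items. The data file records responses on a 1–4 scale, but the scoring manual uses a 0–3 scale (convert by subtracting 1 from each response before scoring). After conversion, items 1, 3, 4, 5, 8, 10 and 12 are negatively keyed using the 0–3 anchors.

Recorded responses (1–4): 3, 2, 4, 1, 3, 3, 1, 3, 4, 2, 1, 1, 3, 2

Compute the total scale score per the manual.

20

Convert to 0–3: 2, 1, 3, 0, 2, 2, 0, 2, 3, 1, 0, 0, 2, 1
Reverse-coded (on a 0–3 scale, reversed = 3 − raw):
  item 1: 3 − 2 = 1
  item 3: 3 − 3 = 0
  item 4: 3 − 0 = 3
  item 5: 3 − 2 = 1
  item 8: 3 − 2 = 1
  item 10: 3 − 1 = 2
  item 12: 3 − 0 = 3
Scored: 1, 1, 0, 3, 1, 2, 0, 1, 3, 2, 0, 3, 2, 1
Total = 20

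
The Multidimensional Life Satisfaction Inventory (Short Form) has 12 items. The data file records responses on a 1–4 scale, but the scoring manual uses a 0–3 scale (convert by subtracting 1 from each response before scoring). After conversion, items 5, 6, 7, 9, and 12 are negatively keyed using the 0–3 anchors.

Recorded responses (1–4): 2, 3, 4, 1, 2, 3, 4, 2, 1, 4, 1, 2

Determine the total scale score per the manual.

Convert to 0–3: 1, 2, 3, 0, 1, 2, 3, 1, 0, 3, 0, 1
Reverse-coded (reversed = (0+3) − raw = 3 − raw):
  item 5: 3 − 1 = 2
  item 6: 3 − 2 = 1
  item 7: 3 − 3 = 0
  item 9: 3 − 0 = 3
  item 12: 3 − 1 = 2
Scored: 1, 2, 3, 0, 2, 1, 0, 1, 3, 3, 0, 2
Total = 18

18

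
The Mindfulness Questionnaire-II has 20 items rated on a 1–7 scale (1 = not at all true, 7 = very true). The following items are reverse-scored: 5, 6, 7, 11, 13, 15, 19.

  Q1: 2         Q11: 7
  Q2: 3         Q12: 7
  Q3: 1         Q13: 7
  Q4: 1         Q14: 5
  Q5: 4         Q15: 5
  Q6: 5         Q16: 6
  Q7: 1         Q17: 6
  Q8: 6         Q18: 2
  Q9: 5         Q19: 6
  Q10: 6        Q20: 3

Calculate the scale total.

Reverse-coded items (reverse-coded value = 8 − response):
  item 5: 8 − 4 = 4
  item 6: 8 − 5 = 3
  item 7: 8 − 1 = 7
  item 11: 8 − 7 = 1
  item 13: 8 − 7 = 1
  item 15: 8 − 5 = 3
  item 19: 8 − 6 = 2
Scored responses: 2, 3, 1, 1, 4, 3, 7, 6, 5, 6, 1, 7, 1, 5, 3, 6, 6, 2, 2, 3
Total = 2 + 3 + 1 + 1 + 4 + 3 + 7 + 6 + 5 + 6 + 1 + 7 + 1 + 5 + 3 + 6 + 6 + 2 + 2 + 3 = 74

74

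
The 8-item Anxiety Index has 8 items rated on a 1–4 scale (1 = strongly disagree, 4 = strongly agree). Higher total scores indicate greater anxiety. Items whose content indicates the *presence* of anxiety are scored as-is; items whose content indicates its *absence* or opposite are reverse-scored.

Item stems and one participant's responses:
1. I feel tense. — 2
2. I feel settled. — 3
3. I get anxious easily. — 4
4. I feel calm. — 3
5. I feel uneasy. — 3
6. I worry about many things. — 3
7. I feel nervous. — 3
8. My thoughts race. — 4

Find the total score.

Items 2, 4 describe the absence/opposite of anxiety → reverse-score.
reversed = (1+4) − raw = 5 − raw.
  item 1: 2
  item 2: 5 − 3 = 2
  item 3: 4
  item 4: 5 − 3 = 2
  item 5: 3
  item 6: 3
  item 7: 3
  item 8: 4
Total = 2 + 2 + 4 + 2 + 3 + 3 + 3 + 4 = 23

23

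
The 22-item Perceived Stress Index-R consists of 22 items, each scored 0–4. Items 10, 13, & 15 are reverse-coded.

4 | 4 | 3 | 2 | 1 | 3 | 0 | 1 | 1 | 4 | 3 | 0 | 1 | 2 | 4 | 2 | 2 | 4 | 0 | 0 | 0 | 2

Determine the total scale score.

37

Apply reverse scoring (reverse-coded value = 4 − response):
  item 10: 4 − 4 = 0
  item 13: 4 − 1 = 3
  item 15: 4 − 4 = 0
Scored responses: 4, 4, 3, 2, 1, 3, 0, 1, 1, 0, 3, 0, 3, 2, 0, 2, 2, 4, 0, 0, 0, 2
Total = 4 + 4 + 3 + 2 + 1 + 3 + 0 + 1 + 1 + 0 + 3 + 0 + 3 + 2 + 0 + 2 + 2 + 4 + 0 + 0 + 0 + 2 = 37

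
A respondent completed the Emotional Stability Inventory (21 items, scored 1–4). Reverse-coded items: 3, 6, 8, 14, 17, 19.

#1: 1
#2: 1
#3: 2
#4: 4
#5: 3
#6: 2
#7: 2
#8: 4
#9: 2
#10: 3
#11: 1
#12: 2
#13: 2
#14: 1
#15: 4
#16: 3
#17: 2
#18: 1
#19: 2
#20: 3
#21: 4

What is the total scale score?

Reverse-coded items (on a 1–4 scale, reversed = 5 − raw):
  item 3: 5 − 2 = 3
  item 6: 5 − 2 = 3
  item 8: 5 − 4 = 1
  item 14: 5 − 1 = 4
  item 17: 5 − 2 = 3
  item 19: 5 − 2 = 3
Scored items: 1, 1, 3, 4, 3, 3, 2, 1, 2, 3, 1, 2, 2, 4, 4, 3, 3, 1, 3, 3, 4
Total = 1 + 1 + 3 + 4 + 3 + 3 + 2 + 1 + 2 + 3 + 1 + 2 + 2 + 4 + 4 + 3 + 3 + 1 + 3 + 3 + 4 = 53

53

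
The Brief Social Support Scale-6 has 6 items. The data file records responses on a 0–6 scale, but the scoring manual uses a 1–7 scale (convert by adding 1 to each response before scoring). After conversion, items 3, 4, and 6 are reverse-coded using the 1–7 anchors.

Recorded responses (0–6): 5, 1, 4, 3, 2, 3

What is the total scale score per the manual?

Convert to 1–7: 6, 2, 5, 4, 3, 4
Reverse-coded (reversed = (1+7) − raw = 8 − raw):
  item 3: 8 − 5 = 3
  item 4: 8 − 4 = 4
  item 6: 8 − 4 = 4
Scored: 6, 2, 3, 4, 3, 4
Total = 22

22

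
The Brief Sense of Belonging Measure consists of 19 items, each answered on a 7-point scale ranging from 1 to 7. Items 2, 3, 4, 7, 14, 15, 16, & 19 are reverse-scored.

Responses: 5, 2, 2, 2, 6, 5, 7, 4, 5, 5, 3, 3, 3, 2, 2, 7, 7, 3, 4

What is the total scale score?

Apply reverse scoring (reverse-coded value = 8 − response):
  item 2: 8 − 2 = 6
  item 3: 8 − 2 = 6
  item 4: 8 − 2 = 6
  item 7: 8 − 7 = 1
  item 14: 8 − 2 = 6
  item 15: 8 − 2 = 6
  item 16: 8 − 7 = 1
  item 19: 8 − 4 = 4
Scored responses: 5, 6, 6, 6, 6, 5, 1, 4, 5, 5, 3, 3, 3, 6, 6, 1, 7, 3, 4
Total = 5 + 6 + 6 + 6 + 6 + 5 + 1 + 4 + 5 + 5 + 3 + 3 + 3 + 6 + 6 + 1 + 7 + 3 + 4 = 85

85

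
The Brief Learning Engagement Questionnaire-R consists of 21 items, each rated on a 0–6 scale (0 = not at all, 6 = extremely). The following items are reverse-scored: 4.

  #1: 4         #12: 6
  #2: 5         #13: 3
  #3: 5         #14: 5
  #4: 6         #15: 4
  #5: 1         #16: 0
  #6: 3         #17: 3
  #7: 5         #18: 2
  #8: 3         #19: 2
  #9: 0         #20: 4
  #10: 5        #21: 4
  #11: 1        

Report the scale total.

65

Reverse-scored items use 6 − raw:
  item 4: 6 − 6 = 0
Scored items: 4, 5, 5, 0, 1, 3, 5, 3, 0, 5, 1, 6, 3, 5, 4, 0, 3, 2, 2, 4, 4
Total = 4 + 5 + 5 + 0 + 1 + 3 + 5 + 3 + 0 + 5 + 1 + 6 + 3 + 5 + 4 + 0 + 3 + 2 + 2 + 4 + 4 = 65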